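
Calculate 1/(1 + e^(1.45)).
0.19

sigmoid(-1.45) = 1/(1 + e^(1.45)) = 1/(1 + 4.263) = 0.19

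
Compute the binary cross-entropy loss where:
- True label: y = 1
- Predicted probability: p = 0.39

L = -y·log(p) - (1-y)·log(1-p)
L = 0.9416

L = -1·log(0.39) - 0·log(0.61) = -log(0.39) = 0.9416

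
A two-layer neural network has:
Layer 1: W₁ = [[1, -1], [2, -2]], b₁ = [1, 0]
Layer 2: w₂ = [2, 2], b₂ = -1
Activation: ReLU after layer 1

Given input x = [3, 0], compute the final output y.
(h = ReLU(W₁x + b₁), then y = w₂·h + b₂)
y = 19

Layer 1 pre-activation: z₁ = [4, 6]
After ReLU: h = [4, 6]
Layer 2 output: y = 2×4 + 2×6 + -1 = 19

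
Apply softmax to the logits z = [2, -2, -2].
p = [0.9647, 0.0177, 0.0177]

exp(z) = [7.389, 0.1353, 0.1353]
Sum = 7.66
p = [0.9647, 0.0177, 0.0177]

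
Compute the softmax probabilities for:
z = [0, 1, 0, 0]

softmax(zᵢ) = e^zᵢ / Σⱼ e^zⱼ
p = [0.1749, 0.4754, 0.1749, 0.1749]

exp(z) = [1, 2.718, 1, 1]
Sum = 5.718
p = [0.1749, 0.4754, 0.1749, 0.1749]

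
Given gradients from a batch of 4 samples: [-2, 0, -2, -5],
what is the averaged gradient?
Average gradient = -2.25

Average = (1/4)(-2 + 0 + -2 + -5) = -9/4 = -2.25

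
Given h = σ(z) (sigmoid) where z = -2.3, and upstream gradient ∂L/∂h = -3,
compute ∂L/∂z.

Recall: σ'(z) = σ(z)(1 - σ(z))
∂L/∂z = -0.2485

σ(-2.3) = 0.09112
σ'(-2.3) = σ(-2.3)(1 - σ(-2.3)) = 0.09112 × 0.9089 = 0.08282
∂L/∂z = ∂L/∂h · σ'(z) = -3 × 0.08282 = -0.2485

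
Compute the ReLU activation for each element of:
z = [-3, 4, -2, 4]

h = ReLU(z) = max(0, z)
h = [0, 4, 0, 4]

ReLU applied element-wise: max(0,-3)=0, max(0,4)=4, max(0,-2)=0, max(0,4)=4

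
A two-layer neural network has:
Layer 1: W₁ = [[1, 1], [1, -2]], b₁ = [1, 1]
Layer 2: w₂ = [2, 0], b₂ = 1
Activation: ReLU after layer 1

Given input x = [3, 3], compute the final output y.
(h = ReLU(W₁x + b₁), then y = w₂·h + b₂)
y = 15

Layer 1 pre-activation: z₁ = [7, -2]
After ReLU: h = [7, 0]
Layer 2 output: y = 2×7 + 0×0 + 1 = 15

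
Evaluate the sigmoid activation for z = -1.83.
0.1382

sigmoid(-1.83) = 1/(1 + e^(1.83)) = 1/(1 + 6.234) = 0.1382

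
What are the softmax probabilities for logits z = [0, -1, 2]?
p = [0.1142, 0.042, 0.8438]

exp(z) = [1, 0.3679, 7.389]
Sum = 8.757
p = [0.1142, 0.042, 0.8438]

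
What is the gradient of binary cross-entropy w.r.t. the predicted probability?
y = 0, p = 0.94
∂L/∂p = 16.67

∂L/∂p = -y/p + (1-y)/(1-p) = 0 + 1/0.06 = 16.67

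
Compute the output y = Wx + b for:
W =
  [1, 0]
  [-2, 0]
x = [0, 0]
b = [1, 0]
y = [1, 0]

Wx = [1×0 + 0×0, -2×0 + 0×0]
   = [0, 0]
y = Wx + b = [0 + 1, 0 + 0] = [1, 0]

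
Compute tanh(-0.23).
-0.226

tanh(-0.23) = (e^(-0.23) - e^(0.23))/(e^(-0.23) + e^(0.23)) = -0.226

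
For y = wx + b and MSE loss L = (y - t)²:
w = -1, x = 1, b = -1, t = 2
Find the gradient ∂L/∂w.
∂L/∂w = -8

y = wx + b = (-1)(1) + -1 = -2
∂L/∂y = 2(y - t) = 2(-2 - 2) = -8
∂y/∂w = x = 1
∂L/∂w = ∂L/∂y · ∂y/∂w = -8 × 1 = -8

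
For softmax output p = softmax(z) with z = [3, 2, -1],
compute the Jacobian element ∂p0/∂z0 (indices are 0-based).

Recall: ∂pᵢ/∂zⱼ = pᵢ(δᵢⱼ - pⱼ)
∂p0/∂z0 = 0.201

p = softmax(z) = [0.7214, 0.2654, 0.01321]
p0 = 0.7214

∂p0/∂z0 = p0(1 - p0) = 0.7214 × (1 - 0.7214) = 0.201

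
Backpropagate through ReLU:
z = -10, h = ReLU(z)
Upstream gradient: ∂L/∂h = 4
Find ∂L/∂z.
∂L/∂z = 0

h = ReLU(-10) = 0
Since z < 0: ∂h/∂z = 0
∂L/∂z = ∂L/∂h · ∂h/∂z = 4 × 0 = 0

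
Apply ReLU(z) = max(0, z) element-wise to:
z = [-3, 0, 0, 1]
h = [0, 0, 0, 1]

ReLU applied element-wise: max(0,-3)=0, max(0,0)=0, max(0,0)=0, max(0,1)=1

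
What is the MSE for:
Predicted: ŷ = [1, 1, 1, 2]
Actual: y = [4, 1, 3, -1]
MSE = 5.5

MSE = (1/4)((1-4)² + (1-1)² + (1-3)² + (2--1)²) = (1/4)(9 + 0 + 4 + 9) = 5.5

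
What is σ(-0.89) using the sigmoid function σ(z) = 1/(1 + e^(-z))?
0.2911

sigmoid(-0.89) = 1/(1 + e^(0.89)) = 1/(1 + 2.435) = 0.2911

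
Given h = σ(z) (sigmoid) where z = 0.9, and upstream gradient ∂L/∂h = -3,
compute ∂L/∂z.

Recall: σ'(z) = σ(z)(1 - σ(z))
∂L/∂z = -0.6165

σ(0.9) = 0.7109
σ'(0.9) = σ(0.9)(1 - σ(0.9)) = 0.7109 × 0.2891 = 0.2055
∂L/∂z = ∂L/∂h · σ'(z) = -3 × 0.2055 = -0.6165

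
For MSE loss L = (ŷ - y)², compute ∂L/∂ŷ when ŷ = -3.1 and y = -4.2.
∂L/∂ŷ = 2.2

∂L/∂ŷ = 2(ŷ - y) = 2(-3.1 - -4.2) = 2(1.1) = 2.2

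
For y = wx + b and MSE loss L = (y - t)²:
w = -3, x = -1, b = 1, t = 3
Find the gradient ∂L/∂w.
∂L/∂w = -2

y = wx + b = (-3)(-1) + 1 = 4
∂L/∂y = 2(y - t) = 2(4 - 3) = 2
∂y/∂w = x = -1
∂L/∂w = ∂L/∂y · ∂y/∂w = 2 × -1 = -2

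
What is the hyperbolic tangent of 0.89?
0.7114

tanh(0.89) = (e^(0.89) - e^(-0.89))/(e^(0.89) + e^(-0.89)) = 0.7114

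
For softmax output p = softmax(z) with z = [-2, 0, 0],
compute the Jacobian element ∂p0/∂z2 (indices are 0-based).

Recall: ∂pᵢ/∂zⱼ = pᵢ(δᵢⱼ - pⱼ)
∂p0/∂z2 = -0.02968

p = softmax(z) = [0.06338, 0.4683, 0.4683]
p0 = 0.06338, p2 = 0.4683

∂p0/∂z2 = -p0 × p2 = -0.06338 × 0.4683 = -0.02968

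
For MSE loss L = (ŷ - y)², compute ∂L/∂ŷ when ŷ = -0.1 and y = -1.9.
∂L/∂ŷ = 3.6

∂L/∂ŷ = 2(ŷ - y) = 2(-0.1 - -1.9) = 2(1.8) = 3.6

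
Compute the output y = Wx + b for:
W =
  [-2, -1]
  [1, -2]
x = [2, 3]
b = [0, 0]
y = [-7, -4]

Wx = [-2×2 + -1×3, 1×2 + -2×3]
   = [-7, -4]
y = Wx + b = [-7 + 0, -4 + 0] = [-7, -4]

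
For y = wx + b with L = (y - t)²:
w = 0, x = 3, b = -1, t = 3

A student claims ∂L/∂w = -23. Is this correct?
Incorrect

y = (0)(3) + -1 = -1
∂L/∂y = 2(y - t) = 2(-1 - 3) = -8
∂y/∂w = x = 3
∂L/∂w = -8 × 3 = -24

Claimed value: -23
Incorrect: The correct gradient is -24.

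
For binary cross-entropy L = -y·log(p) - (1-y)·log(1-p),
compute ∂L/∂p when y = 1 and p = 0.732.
∂L/∂p = -1.366

∂L/∂p = -y/p + (1-y)/(1-p) = -1/0.732 + 0 = -1.366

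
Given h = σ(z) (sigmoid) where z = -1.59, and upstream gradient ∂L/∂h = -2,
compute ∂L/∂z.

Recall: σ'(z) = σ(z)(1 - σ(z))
∂L/∂z = -0.2814

σ(-1.59) = 0.1694
σ'(-1.59) = σ(-1.59)(1 - σ(-1.59)) = 0.1694 × 0.8306 = 0.1407
∂L/∂z = ∂L/∂h · σ'(z) = -2 × 0.1407 = -0.2814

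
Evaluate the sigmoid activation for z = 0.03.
0.5075

sigmoid(0.03) = 1/(1 + e^(-0.03)) = 1/(1 + 0.9704) = 0.5075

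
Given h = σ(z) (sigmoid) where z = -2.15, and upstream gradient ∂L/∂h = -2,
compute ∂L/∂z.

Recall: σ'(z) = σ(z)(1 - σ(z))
∂L/∂z = -0.1869

σ(-2.15) = 0.1043
σ'(-2.15) = σ(-2.15)(1 - σ(-2.15)) = 0.1043 × 0.8957 = 0.09345
∂L/∂z = ∂L/∂h · σ'(z) = -2 × 0.09345 = -0.1869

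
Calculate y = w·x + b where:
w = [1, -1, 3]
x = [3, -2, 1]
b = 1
y = 9

y = (1)(3) + (-1)(-2) + (3)(1) + 1 = 9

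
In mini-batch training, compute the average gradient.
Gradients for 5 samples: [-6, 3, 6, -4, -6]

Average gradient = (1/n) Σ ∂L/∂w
Average gradient = -1.4

Average = (1/5)(-6 + 3 + 6 + -4 + -6) = -7/5 = -1.4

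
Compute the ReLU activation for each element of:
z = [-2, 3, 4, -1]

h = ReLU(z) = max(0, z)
h = [0, 3, 4, 0]

ReLU applied element-wise: max(0,-2)=0, max(0,3)=3, max(0,4)=4, max(0,-1)=0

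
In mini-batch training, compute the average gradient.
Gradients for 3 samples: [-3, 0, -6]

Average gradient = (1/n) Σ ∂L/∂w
Average gradient = -3

Average = (1/3)(-3 + 0 + -6) = -9/3 = -3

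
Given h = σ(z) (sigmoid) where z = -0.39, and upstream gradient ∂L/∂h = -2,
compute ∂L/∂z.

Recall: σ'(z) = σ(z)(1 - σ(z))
∂L/∂z = -0.4815

σ(-0.39) = 0.4037
σ'(-0.39) = σ(-0.39)(1 - σ(-0.39)) = 0.4037 × 0.5963 = 0.2407
∂L/∂z = ∂L/∂h · σ'(z) = -2 × 0.2407 = -0.4815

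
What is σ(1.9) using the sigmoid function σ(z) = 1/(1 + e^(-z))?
0.8699

sigmoid(1.9) = 1/(1 + e^(-1.9)) = 1/(1 + 0.1496) = 0.8699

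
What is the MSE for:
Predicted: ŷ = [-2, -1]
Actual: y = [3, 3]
MSE = 20.5

MSE = (1/2)((-2-3)² + (-1-3)²) = (1/2)(25 + 16) = 20.5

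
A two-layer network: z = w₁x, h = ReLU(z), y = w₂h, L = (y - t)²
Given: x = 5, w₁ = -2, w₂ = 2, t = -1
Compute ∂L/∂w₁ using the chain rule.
∂L/∂w₁ = 0

Forward pass:
z = w₁x = -2×5 = -10
h = ReLU(-10) = 0
y = w₂h = 2×0 = 0

Backward pass:
∂L/∂y = 2(y - t) = 2(0 - -1) = 2
∂y/∂h = w₂ = 2
∂h/∂z = 0 (ReLU derivative)
∂z/∂w₁ = x = 5

∂L/∂w₁ = 2 × 2 × 0 × 5 = 0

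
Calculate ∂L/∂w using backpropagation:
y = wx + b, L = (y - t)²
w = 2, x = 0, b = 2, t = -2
∂L/∂w = 0

y = wx + b = (2)(0) + 2 = 2
∂L/∂y = 2(y - t) = 2(2 - -2) = 8
∂y/∂w = x = 0
∂L/∂w = ∂L/∂y · ∂y/∂w = 8 × 0 = 0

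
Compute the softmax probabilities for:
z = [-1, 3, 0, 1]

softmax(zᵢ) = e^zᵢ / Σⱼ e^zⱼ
p = [0.0152, 0.831, 0.0414, 0.1125]

exp(z) = [0.3679, 20.09, 1, 2.718]
Sum = 24.17
p = [0.0152, 0.831, 0.0414, 0.1125]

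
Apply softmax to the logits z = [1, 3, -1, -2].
p = [0.1166, 0.8618, 0.0158, 0.0058]

exp(z) = [2.718, 20.09, 0.3679, 0.1353]
Sum = 23.31
p = [0.1166, 0.8618, 0.0158, 0.0058]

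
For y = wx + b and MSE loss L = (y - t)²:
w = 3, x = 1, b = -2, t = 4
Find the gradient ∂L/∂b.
∂L/∂b = -6

y = wx + b = (3)(1) + -2 = 1
∂L/∂y = 2(y - t) = 2(1 - 4) = -6
∂y/∂b = 1
∂L/∂b = ∂L/∂y · ∂y/∂b = -6 × 1 = -6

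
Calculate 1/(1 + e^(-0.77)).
0.6835

sigmoid(0.77) = 1/(1 + e^(-0.77)) = 1/(1 + 0.463) = 0.6835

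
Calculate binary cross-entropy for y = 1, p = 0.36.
L = 1.022

L = -1·log(0.36) - 0·log(0.64) = -log(0.36) = 1.022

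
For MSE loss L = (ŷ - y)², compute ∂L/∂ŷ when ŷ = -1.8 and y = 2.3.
∂L/∂ŷ = -8.2

∂L/∂ŷ = 2(ŷ - y) = 2(-1.8 - 2.3) = 2(-4.1) = -8.2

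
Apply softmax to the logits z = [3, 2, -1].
p = [0.7214, 0.2654, 0.0132]

exp(z) = [20.09, 7.389, 0.3679]
Sum = 27.84
p = [0.7214, 0.2654, 0.0132]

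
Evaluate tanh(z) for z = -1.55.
-0.9138

tanh(-1.55) = (e^(-1.55) - e^(1.55))/(e^(-1.55) + e^(1.55)) = -0.9138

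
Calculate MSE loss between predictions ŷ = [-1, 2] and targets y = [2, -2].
MSE = 12.5

MSE = (1/2)((-1-2)² + (2--2)²) = (1/2)(9 + 16) = 12.5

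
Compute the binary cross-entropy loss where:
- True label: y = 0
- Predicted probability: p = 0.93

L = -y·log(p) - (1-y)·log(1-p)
L = 2.659

L = -0·log(0.93) - 1·log(0.07) = -log(0.07) = 2.659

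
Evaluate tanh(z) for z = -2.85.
-0.9933

tanh(-2.85) = (e^(-2.85) - e^(2.85))/(e^(-2.85) + e^(2.85)) = -0.9933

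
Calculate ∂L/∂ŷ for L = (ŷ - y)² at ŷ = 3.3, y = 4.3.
∂L/∂ŷ = -2.0

∂L/∂ŷ = 2(ŷ - y) = 2(3.3 - 4.3) = 2(-1.0) = -2.0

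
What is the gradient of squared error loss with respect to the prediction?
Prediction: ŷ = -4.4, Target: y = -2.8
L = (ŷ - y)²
∂L/∂ŷ = -3.2

∂L/∂ŷ = 2(ŷ - y) = 2(-4.4 - -2.8) = 2(-1.6) = -3.2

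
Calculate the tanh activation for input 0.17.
0.1684

tanh(0.17) = (e^(0.17) - e^(-0.17))/(e^(0.17) + e^(-0.17)) = 0.1684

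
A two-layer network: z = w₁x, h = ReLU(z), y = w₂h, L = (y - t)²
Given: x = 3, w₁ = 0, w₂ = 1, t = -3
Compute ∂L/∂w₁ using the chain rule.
∂L/∂w₁ = 0

Forward pass:
z = w₁x = 0×3 = 0
h = ReLU(0) = 0
y = w₂h = 1×0 = 0

Backward pass:
∂L/∂y = 2(y - t) = 2(0 - -3) = 6
∂y/∂h = w₂ = 1
∂h/∂z = 0 (ReLU derivative)
∂z/∂w₁ = x = 3

∂L/∂w₁ = 6 × 1 × 0 × 3 = 0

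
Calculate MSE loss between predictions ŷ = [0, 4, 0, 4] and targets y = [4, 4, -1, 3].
MSE = 4.5

MSE = (1/4)((0-4)² + (4-4)² + (0--1)² + (4-3)²) = (1/4)(16 + 0 + 1 + 1) = 4.5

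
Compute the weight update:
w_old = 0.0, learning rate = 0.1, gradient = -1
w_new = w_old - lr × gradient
w_new = 0.1

w_new = w - η·∂L/∂w = 0.0 - 0.1×(-1) = 0.0 - (-0.1) = 0.1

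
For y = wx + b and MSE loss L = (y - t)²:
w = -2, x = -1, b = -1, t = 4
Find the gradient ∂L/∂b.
∂L/∂b = -6

y = wx + b = (-2)(-1) + -1 = 1
∂L/∂y = 2(y - t) = 2(1 - 4) = -6
∂y/∂b = 1
∂L/∂b = ∂L/∂y · ∂y/∂b = -6 × 1 = -6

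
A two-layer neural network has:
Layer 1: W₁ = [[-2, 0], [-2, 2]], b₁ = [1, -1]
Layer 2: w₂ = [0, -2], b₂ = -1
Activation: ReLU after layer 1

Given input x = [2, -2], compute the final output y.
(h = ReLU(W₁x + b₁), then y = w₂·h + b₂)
y = -1

Layer 1 pre-activation: z₁ = [-3, -9]
After ReLU: h = [0, 0]
Layer 2 output: y = 0×0 + -2×0 + -1 = -1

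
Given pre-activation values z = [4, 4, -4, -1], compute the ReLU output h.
h = [4, 4, 0, 0]

ReLU applied element-wise: max(0,4)=4, max(0,4)=4, max(0,-4)=0, max(0,-1)=0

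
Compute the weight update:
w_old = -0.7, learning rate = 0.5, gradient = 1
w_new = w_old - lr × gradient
w_new = -1.2

w_new = w - η·∂L/∂w = -0.7 - 0.5×(1) = -0.7 - (0.5) = -1.2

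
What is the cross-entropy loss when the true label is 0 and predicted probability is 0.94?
L = 2.813

L = -0·log(0.94) - 1·log(0.06) = -log(0.06) = 2.813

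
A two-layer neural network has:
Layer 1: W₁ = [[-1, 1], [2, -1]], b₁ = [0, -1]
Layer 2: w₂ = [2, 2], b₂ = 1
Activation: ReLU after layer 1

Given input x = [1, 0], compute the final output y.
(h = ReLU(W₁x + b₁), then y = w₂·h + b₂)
y = 3

Layer 1 pre-activation: z₁ = [-1, 1]
After ReLU: h = [0, 1]
Layer 2 output: y = 2×0 + 2×1 + 1 = 3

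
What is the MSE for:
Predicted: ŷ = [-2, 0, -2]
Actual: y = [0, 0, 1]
MSE = 4.333

MSE = (1/3)((-2-0)² + (0-0)² + (-2-1)²) = (1/3)(4 + 0 + 9) = 4.333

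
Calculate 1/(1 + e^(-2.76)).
0.9405

sigmoid(2.76) = 1/(1 + e^(-2.76)) = 1/(1 + 0.06329) = 0.9405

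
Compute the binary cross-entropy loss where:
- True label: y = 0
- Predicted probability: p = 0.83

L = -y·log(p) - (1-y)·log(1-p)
L = 1.772

L = -0·log(0.83) - 1·log(0.17) = -log(0.17) = 1.772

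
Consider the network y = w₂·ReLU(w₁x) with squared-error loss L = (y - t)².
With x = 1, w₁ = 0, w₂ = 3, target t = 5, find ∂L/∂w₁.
∂L/∂w₁ = 0

Forward pass:
z = w₁x = 0×1 = 0
h = ReLU(0) = 0
y = w₂h = 3×0 = 0

Backward pass:
∂L/∂y = 2(y - t) = 2(0 - 5) = -10
∂y/∂h = w₂ = 3
∂h/∂z = 0 (ReLU derivative)
∂z/∂w₁ = x = 1

∂L/∂w₁ = -10 × 3 × 0 × 1 = 0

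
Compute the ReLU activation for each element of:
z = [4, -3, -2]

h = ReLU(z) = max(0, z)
h = [4, 0, 0]

ReLU applied element-wise: max(0,4)=4, max(0,-3)=0, max(0,-2)=0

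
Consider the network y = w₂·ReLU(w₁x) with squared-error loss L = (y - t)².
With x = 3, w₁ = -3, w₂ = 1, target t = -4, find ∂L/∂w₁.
∂L/∂w₁ = 0

Forward pass:
z = w₁x = -3×3 = -9
h = ReLU(-9) = 0
y = w₂h = 1×0 = 0

Backward pass:
∂L/∂y = 2(y - t) = 2(0 - -4) = 8
∂y/∂h = w₂ = 1
∂h/∂z = 0 (ReLU derivative)
∂z/∂w₁ = x = 3

∂L/∂w₁ = 8 × 1 × 0 × 3 = 0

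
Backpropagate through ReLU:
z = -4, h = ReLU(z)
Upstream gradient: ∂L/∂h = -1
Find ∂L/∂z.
∂L/∂z = 0

h = ReLU(-4) = 0
Since z < 0: ∂h/∂z = 0
∂L/∂z = ∂L/∂h · ∂h/∂z = -1 × 0 = 0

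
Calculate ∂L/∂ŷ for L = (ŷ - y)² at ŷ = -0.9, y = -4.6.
∂L/∂ŷ = 7.4

∂L/∂ŷ = 2(ŷ - y) = 2(-0.9 - -4.6) = 2(3.7) = 7.4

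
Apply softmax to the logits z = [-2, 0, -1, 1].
p = [0.0321, 0.2369, 0.0871, 0.6439]

exp(z) = [0.1353, 1, 0.3679, 2.718]
Sum = 4.221
p = [0.0321, 0.2369, 0.0871, 0.6439]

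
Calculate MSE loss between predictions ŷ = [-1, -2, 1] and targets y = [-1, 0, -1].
MSE = 2.667

MSE = (1/3)((-1--1)² + (-2-0)² + (1--1)²) = (1/3)(0 + 4 + 4) = 2.667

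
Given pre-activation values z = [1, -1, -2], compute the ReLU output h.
h = [1, 0, 0]

ReLU applied element-wise: max(0,1)=1, max(0,-1)=0, max(0,-2)=0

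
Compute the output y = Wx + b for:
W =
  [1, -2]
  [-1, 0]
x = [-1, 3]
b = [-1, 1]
y = [-8, 2]

Wx = [1×-1 + -2×3, -1×-1 + 0×3]
   = [-7, 1]
y = Wx + b = [-7 + -1, 1 + 1] = [-8, 2]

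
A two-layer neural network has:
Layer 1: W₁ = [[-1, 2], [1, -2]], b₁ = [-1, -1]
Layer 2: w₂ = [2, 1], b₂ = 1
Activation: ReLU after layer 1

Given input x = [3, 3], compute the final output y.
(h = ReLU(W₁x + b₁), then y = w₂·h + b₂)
y = 5

Layer 1 pre-activation: z₁ = [2, -4]
After ReLU: h = [2, 0]
Layer 2 output: y = 2×2 + 1×0 + 1 = 5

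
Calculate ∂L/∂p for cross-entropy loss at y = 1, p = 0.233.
∂L/∂p = -4.292

∂L/∂p = -y/p + (1-y)/(1-p) = -1/0.233 + 0 = -4.292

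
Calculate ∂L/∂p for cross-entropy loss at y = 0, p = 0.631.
∂L/∂p = 2.71

∂L/∂p = -y/p + (1-y)/(1-p) = 0 + 1/0.369 = 2.71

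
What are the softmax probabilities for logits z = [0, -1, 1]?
p = [0.2447, 0.09, 0.6652]

exp(z) = [1, 0.3679, 2.718]
Sum = 4.086
p = [0.2447, 0.09, 0.6652]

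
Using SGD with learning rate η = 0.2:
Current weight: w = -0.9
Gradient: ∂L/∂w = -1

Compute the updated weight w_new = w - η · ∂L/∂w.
w_new = -0.7

w_new = w - η·∂L/∂w = -0.9 - 0.2×(-1) = -0.9 - (-0.2) = -0.7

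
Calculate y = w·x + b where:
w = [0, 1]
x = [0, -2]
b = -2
y = -4

y = (0)(0) + (1)(-2) + -2 = -4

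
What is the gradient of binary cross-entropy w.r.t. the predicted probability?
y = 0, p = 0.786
∂L/∂p = 4.673

∂L/∂p = -y/p + (1-y)/(1-p) = 0 + 1/0.214 = 4.673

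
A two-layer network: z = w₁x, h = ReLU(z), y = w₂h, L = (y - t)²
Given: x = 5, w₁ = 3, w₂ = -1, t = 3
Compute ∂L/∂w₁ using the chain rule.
∂L/∂w₁ = 180

Forward pass:
z = w₁x = 3×5 = 15
h = ReLU(15) = 15
y = w₂h = -1×15 = -15

Backward pass:
∂L/∂y = 2(y - t) = 2(-15 - 3) = -36
∂y/∂h = w₂ = -1
∂h/∂z = 1 (ReLU derivative)
∂z/∂w₁ = x = 5

∂L/∂w₁ = -36 × -1 × 1 × 5 = 180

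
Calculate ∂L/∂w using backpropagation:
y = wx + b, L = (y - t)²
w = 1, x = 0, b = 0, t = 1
∂L/∂w = 0

y = wx + b = (1)(0) + 0 = 0
∂L/∂y = 2(y - t) = 2(0 - 1) = -2
∂y/∂w = x = 0
∂L/∂w = ∂L/∂y · ∂y/∂w = -2 × 0 = 0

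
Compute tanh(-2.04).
-0.9667

tanh(-2.04) = (e^(-2.04) - e^(2.04))/(e^(-2.04) + e^(2.04)) = -0.9667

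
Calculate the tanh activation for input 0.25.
0.2449

tanh(0.25) = (e^(0.25) - e^(-0.25))/(e^(0.25) + e^(-0.25)) = 0.2449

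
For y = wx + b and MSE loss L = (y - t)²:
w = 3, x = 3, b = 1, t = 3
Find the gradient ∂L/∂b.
∂L/∂b = 14

y = wx + b = (3)(3) + 1 = 10
∂L/∂y = 2(y - t) = 2(10 - 3) = 14
∂y/∂b = 1
∂L/∂b = ∂L/∂y · ∂y/∂b = 14 × 1 = 14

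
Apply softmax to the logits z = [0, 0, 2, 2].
p = [0.0596, 0.0596, 0.4404, 0.4404]

exp(z) = [1, 1, 7.389, 7.389]
Sum = 16.78
p = [0.0596, 0.0596, 0.4404, 0.4404]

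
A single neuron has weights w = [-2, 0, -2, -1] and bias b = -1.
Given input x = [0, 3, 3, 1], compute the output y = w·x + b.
y = -8

y = (-2)(0) + (0)(3) + (-2)(3) + (-1)(1) + -1 = -8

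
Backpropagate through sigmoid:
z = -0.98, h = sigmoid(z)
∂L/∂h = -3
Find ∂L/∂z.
∂L/∂z = -0.5953

σ(-0.98) = 0.2729
σ'(-0.98) = σ(-0.98)(1 - σ(-0.98)) = 0.2729 × 0.7271 = 0.1984
∂L/∂z = ∂L/∂h · σ'(z) = -3 × 0.1984 = -0.5953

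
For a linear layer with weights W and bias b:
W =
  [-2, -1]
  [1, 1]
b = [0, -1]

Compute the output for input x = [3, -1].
y = [-5, 1]

Wx = [-2×3 + -1×-1, 1×3 + 1×-1]
   = [-5, 2]
y = Wx + b = [-5 + 0, 2 + -1] = [-5, 1]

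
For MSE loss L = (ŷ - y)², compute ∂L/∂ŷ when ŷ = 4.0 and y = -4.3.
∂L/∂ŷ = 16.6

∂L/∂ŷ = 2(ŷ - y) = 2(4.0 - -4.3) = 2(8.3) = 16.6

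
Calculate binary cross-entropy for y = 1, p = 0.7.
L = 0.3567

L = -1·log(0.7) - 0·log(0.3) = -log(0.7) = 0.3567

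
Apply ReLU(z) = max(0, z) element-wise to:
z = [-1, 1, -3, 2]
h = [0, 1, 0, 2]

ReLU applied element-wise: max(0,-1)=0, max(0,1)=1, max(0,-3)=0, max(0,2)=2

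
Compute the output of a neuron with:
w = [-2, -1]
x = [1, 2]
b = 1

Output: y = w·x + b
y = -3

y = (-2)(1) + (-1)(2) + 1 = -3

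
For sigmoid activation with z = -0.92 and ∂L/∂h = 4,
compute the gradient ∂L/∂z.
∂L/∂z = 0.815

σ(-0.92) = 0.285
σ'(-0.92) = σ(-0.92)(1 - σ(-0.92)) = 0.285 × 0.715 = 0.2038
∂L/∂z = ∂L/∂h · σ'(z) = 4 × 0.2038 = 0.815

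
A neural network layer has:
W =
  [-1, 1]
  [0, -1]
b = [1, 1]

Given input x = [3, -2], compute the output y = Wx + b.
y = [-4, 3]

Wx = [-1×3 + 1×-2, 0×3 + -1×-2]
   = [-5, 2]
y = Wx + b = [-5 + 1, 2 + 1] = [-4, 3]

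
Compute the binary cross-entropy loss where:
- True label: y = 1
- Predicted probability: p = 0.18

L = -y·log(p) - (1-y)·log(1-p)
L = 1.715

L = -1·log(0.18) - 0·log(0.82) = -log(0.18) = 1.715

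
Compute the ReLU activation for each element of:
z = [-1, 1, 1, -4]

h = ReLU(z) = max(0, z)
h = [0, 1, 1, 0]

ReLU applied element-wise: max(0,-1)=0, max(0,1)=1, max(0,1)=1, max(0,-4)=0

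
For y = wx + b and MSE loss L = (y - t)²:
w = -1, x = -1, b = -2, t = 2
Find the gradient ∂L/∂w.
∂L/∂w = 6

y = wx + b = (-1)(-1) + -2 = -1
∂L/∂y = 2(y - t) = 2(-1 - 2) = -6
∂y/∂w = x = -1
∂L/∂w = ∂L/∂y · ∂y/∂w = -6 × -1 = 6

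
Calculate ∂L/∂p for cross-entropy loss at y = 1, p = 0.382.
∂L/∂p = -2.618

∂L/∂p = -y/p + (1-y)/(1-p) = -1/0.382 + 0 = -2.618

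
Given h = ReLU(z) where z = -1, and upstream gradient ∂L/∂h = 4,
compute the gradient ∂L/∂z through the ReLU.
∂L/∂z = 0

h = ReLU(-1) = 0
Since z < 0: ∂h/∂z = 0
∂L/∂z = ∂L/∂h · ∂h/∂z = 4 × 0 = 0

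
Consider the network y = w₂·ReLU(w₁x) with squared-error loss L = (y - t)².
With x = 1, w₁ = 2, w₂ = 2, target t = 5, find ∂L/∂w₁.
∂L/∂w₁ = -4

Forward pass:
z = w₁x = 2×1 = 2
h = ReLU(2) = 2
y = w₂h = 2×2 = 4

Backward pass:
∂L/∂y = 2(y - t) = 2(4 - 5) = -2
∂y/∂h = w₂ = 2
∂h/∂z = 1 (ReLU derivative)
∂z/∂w₁ = x = 1

∂L/∂w₁ = -2 × 2 × 1 × 1 = -4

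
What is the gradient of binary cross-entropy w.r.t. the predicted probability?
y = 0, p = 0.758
∂L/∂p = 4.132

∂L/∂p = -y/p + (1-y)/(1-p) = 0 + 1/0.242 = 4.132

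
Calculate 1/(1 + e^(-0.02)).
0.505

sigmoid(0.02) = 1/(1 + e^(-0.02)) = 1/(1 + 0.9802) = 0.505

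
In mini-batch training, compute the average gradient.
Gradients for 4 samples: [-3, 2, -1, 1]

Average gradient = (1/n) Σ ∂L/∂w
Average gradient = -0.25

Average = (1/4)(-3 + 2 + -1 + 1) = -1/4 = -0.25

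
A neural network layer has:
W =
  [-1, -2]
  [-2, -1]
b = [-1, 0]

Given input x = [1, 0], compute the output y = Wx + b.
y = [-2, -2]

Wx = [-1×1 + -2×0, -2×1 + -1×0]
   = [-1, -2]
y = Wx + b = [-1 + -1, -2 + 0] = [-2, -2]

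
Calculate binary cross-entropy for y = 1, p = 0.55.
L = 0.5978

L = -1·log(0.55) - 0·log(0.45) = -log(0.55) = 0.5978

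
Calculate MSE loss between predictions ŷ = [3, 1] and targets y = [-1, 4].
MSE = 12.5

MSE = (1/2)((3--1)² + (1-4)²) = (1/2)(16 + 9) = 12.5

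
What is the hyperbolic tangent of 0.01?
0.01

tanh(0.01) = (e^(0.01) - e^(-0.01))/(e^(0.01) + e^(-0.01)) = 0.01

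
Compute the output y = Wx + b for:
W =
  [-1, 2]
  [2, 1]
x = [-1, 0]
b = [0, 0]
y = [1, -2]

Wx = [-1×-1 + 2×0, 2×-1 + 1×0]
   = [1, -2]
y = Wx + b = [1 + 0, -2 + 0] = [1, -2]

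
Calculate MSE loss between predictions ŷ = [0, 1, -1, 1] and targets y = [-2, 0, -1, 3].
MSE = 2.25

MSE = (1/4)((0--2)² + (1-0)² + (-1--1)² + (1-3)²) = (1/4)(4 + 1 + 0 + 4) = 2.25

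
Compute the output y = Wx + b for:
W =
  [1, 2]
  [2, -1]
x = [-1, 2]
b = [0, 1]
y = [3, -3]

Wx = [1×-1 + 2×2, 2×-1 + -1×2]
   = [3, -4]
y = Wx + b = [3 + 0, -4 + 1] = [3, -3]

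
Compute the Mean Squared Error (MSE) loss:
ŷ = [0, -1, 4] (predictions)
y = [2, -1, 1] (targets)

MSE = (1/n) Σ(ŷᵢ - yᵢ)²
MSE = 4.333

MSE = (1/3)((0-2)² + (-1--1)² + (4-1)²) = (1/3)(4 + 0 + 9) = 4.333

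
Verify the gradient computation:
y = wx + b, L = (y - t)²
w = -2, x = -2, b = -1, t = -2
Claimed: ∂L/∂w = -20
Correct

y = (-2)(-2) + -1 = 3
∂L/∂y = 2(y - t) = 2(3 - -2) = 10
∂y/∂w = x = -2
∂L/∂w = 10 × -2 = -20

Claimed value: -20
Correct: The correct gradient is -20.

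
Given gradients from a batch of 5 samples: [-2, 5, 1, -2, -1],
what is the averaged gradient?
Average gradient = 0.2

Average = (1/5)(-2 + 5 + 1 + -2 + -1) = 1/5 = 0.2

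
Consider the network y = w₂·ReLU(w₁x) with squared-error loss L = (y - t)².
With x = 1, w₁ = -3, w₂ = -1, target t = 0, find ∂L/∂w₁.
∂L/∂w₁ = 0

Forward pass:
z = w₁x = -3×1 = -3
h = ReLU(-3) = 0
y = w₂h = -1×0 = 0

Backward pass:
∂L/∂y = 2(y - t) = 2(0 - 0) = 0
∂y/∂h = w₂ = -1
∂h/∂z = 0 (ReLU derivative)
∂z/∂w₁ = x = 1

∂L/∂w₁ = 0 × -1 × 0 × 1 = 0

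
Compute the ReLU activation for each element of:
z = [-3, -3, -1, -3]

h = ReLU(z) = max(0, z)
h = [0, 0, 0, 0]

ReLU applied element-wise: max(0,-3)=0, max(0,-3)=0, max(0,-1)=0, max(0,-3)=0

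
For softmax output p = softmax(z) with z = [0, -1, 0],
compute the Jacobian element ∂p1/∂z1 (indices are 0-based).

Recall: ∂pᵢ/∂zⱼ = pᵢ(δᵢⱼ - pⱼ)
∂p1/∂z1 = 0.1312

p = softmax(z) = [0.4223, 0.1554, 0.4223]
p1 = 0.1554

∂p1/∂z1 = p1(1 - p1) = 0.1554 × (1 - 0.1554) = 0.1312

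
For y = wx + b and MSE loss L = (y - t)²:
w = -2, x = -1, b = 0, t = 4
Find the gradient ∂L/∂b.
∂L/∂b = -4

y = wx + b = (-2)(-1) + 0 = 2
∂L/∂y = 2(y - t) = 2(2 - 4) = -4
∂y/∂b = 1
∂L/∂b = ∂L/∂y · ∂y/∂b = -4 × 1 = -4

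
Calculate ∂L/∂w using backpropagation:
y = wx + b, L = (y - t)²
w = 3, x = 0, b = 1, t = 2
∂L/∂w = 0

y = wx + b = (3)(0) + 1 = 1
∂L/∂y = 2(y - t) = 2(1 - 2) = -2
∂y/∂w = x = 0
∂L/∂w = ∂L/∂y · ∂y/∂w = -2 × 0 = 0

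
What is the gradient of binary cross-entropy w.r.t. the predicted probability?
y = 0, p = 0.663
∂L/∂p = 2.967

∂L/∂p = -y/p + (1-y)/(1-p) = 0 + 1/0.337 = 2.967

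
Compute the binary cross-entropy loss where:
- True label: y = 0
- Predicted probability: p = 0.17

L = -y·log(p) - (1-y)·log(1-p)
L = 0.1863

L = -0·log(0.17) - 1·log(0.83) = -log(0.83) = 0.1863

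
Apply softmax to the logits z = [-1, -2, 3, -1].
p = [0.0176, 0.0065, 0.9584, 0.0176]

exp(z) = [0.3679, 0.1353, 20.09, 0.3679]
Sum = 20.96
p = [0.0176, 0.0065, 0.9584, 0.0176]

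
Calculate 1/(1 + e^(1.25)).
0.2227

sigmoid(-1.25) = 1/(1 + e^(1.25)) = 1/(1 + 3.49) = 0.2227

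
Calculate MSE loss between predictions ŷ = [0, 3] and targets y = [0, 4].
MSE = 0.5

MSE = (1/2)((0-0)² + (3-4)²) = (1/2)(0 + 1) = 0.5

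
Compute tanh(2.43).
0.9846

tanh(2.43) = (e^(2.43) - e^(-2.43))/(e^(2.43) + e^(-2.43)) = 0.9846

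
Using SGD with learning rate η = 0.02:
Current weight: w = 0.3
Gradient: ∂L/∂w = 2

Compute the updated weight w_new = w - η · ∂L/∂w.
w_new = 0.26

w_new = w - η·∂L/∂w = 0.3 - 0.02×(2) = 0.3 - (0.04) = 0.26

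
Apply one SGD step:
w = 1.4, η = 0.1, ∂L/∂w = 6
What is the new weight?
w_new = 0.8

w_new = w - η·∂L/∂w = 1.4 - 0.1×(6) = 1.4 - (0.6) = 0.8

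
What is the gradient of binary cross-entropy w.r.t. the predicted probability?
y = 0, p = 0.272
∂L/∂p = 1.374

∂L/∂p = -y/p + (1-y)/(1-p) = 0 + 1/0.728 = 1.374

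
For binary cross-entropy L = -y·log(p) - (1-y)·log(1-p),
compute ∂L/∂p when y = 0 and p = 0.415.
∂L/∂p = 1.709

∂L/∂p = -y/p + (1-y)/(1-p) = 0 + 1/0.585 = 1.709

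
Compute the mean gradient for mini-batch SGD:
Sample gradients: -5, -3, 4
Average gradient = -1.333

Average = (1/3)(-5 + -3 + 4) = -4/3 = -1.333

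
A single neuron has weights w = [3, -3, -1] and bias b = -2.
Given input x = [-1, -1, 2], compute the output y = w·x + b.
y = -4

y = (3)(-1) + (-3)(-1) + (-1)(2) + -2 = -4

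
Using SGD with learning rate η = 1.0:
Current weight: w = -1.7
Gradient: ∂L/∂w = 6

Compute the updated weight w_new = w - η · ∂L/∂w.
w_new = -7.7

w_new = w - η·∂L/∂w = -1.7 - 1.0×(6) = -1.7 - (6) = -7.7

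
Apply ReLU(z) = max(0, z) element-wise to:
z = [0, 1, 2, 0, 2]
h = [0, 1, 2, 0, 2]

ReLU applied element-wise: max(0,0)=0, max(0,1)=1, max(0,2)=2, max(0,0)=0, max(0,2)=2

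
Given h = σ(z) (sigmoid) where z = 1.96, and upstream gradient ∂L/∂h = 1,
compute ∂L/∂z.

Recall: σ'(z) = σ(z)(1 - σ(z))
∂L/∂z = 0.1082

σ(1.96) = 0.8765
σ'(1.96) = σ(1.96)(1 - σ(1.96)) = 0.8765 × 0.1235 = 0.1082
∂L/∂z = ∂L/∂h · σ'(z) = 1 × 0.1082 = 0.1082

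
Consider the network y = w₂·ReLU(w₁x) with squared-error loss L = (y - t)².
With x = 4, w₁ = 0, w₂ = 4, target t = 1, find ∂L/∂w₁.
∂L/∂w₁ = 0

Forward pass:
z = w₁x = 0×4 = 0
h = ReLU(0) = 0
y = w₂h = 4×0 = 0

Backward pass:
∂L/∂y = 2(y - t) = 2(0 - 1) = -2
∂y/∂h = w₂ = 4
∂h/∂z = 0 (ReLU derivative)
∂z/∂w₁ = x = 4

∂L/∂w₁ = -2 × 4 × 0 × 4 = 0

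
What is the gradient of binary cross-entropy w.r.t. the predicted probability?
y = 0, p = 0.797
∂L/∂p = 4.926

∂L/∂p = -y/p + (1-y)/(1-p) = 0 + 1/0.203 = 4.926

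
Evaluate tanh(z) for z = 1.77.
0.9436

tanh(1.77) = (e^(1.77) - e^(-1.77))/(e^(1.77) + e^(-1.77)) = 0.9436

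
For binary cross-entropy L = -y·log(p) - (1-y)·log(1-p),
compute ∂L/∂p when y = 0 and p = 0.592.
∂L/∂p = 2.451

∂L/∂p = -y/p + (1-y)/(1-p) = 0 + 1/0.408 = 2.451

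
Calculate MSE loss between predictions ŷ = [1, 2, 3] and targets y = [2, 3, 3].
MSE = 0.6667

MSE = (1/3)((1-2)² + (2-3)² + (3-3)²) = (1/3)(1 + 1 + 0) = 0.6667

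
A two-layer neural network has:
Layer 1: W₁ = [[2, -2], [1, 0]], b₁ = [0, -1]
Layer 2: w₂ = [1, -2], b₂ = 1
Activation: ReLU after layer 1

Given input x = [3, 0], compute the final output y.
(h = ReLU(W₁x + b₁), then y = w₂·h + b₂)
y = 3

Layer 1 pre-activation: z₁ = [6, 2]
After ReLU: h = [6, 2]
Layer 2 output: y = 1×6 + -2×2 + 1 = 3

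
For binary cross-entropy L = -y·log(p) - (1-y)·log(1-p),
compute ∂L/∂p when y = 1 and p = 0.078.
∂L/∂p = -12.82

∂L/∂p = -y/p + (1-y)/(1-p) = -1/0.078 + 0 = -12.82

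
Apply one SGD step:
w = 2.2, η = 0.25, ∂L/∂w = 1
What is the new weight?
w_new = 1.95

w_new = w - η·∂L/∂w = 2.2 - 0.25×(1) = 2.2 - (0.25) = 1.95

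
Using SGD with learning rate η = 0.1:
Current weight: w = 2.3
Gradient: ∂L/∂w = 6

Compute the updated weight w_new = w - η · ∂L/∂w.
w_new = 1.7

w_new = w - η·∂L/∂w = 2.3 - 0.1×(6) = 2.3 - (0.6) = 1.7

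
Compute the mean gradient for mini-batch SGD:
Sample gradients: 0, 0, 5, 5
Average gradient = 2.5

Average = (1/4)(0 + 0 + 5 + 5) = 10/4 = 2.5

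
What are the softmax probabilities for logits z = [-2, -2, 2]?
p = [0.0177, 0.0177, 0.9647]

exp(z) = [0.1353, 0.1353, 7.389]
Sum = 7.66
p = [0.0177, 0.0177, 0.9647]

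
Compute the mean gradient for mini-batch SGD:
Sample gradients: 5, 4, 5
Average gradient = 4.667

Average = (1/3)(5 + 4 + 5) = 14/3 = 4.667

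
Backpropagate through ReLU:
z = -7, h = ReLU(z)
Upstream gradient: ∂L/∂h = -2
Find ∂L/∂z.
∂L/∂z = 0

h = ReLU(-7) = 0
Since z < 0: ∂h/∂z = 0
∂L/∂z = ∂L/∂h · ∂h/∂z = -2 × 0 = 0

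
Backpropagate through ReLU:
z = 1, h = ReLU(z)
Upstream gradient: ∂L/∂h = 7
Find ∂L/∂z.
∂L/∂z = 7

h = ReLU(1) = 1
Since z > 0: ∂h/∂z = 1
∂L/∂z = ∂L/∂h · ∂h/∂z = 7 × 1 = 7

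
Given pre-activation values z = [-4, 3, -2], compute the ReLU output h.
h = [0, 3, 0]

ReLU applied element-wise: max(0,-4)=0, max(0,3)=3, max(0,-2)=0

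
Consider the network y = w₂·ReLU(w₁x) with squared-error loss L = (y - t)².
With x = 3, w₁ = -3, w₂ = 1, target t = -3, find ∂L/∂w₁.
∂L/∂w₁ = 0

Forward pass:
z = w₁x = -3×3 = -9
h = ReLU(-9) = 0
y = w₂h = 1×0 = 0

Backward pass:
∂L/∂y = 2(y - t) = 2(0 - -3) = 6
∂y/∂h = w₂ = 1
∂h/∂z = 0 (ReLU derivative)
∂z/∂w₁ = x = 3

∂L/∂w₁ = 6 × 1 × 0 × 3 = 0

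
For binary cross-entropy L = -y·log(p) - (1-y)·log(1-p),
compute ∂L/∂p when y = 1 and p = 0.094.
∂L/∂p = -10.64

∂L/∂p = -y/p + (1-y)/(1-p) = -1/0.094 + 0 = -10.64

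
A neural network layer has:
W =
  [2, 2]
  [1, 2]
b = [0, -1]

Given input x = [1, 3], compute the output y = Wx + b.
y = [8, 6]

Wx = [2×1 + 2×3, 1×1 + 2×3]
   = [8, 7]
y = Wx + b = [8 + 0, 7 + -1] = [8, 6]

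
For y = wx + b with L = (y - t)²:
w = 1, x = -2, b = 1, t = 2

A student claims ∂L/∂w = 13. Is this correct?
Incorrect

y = (1)(-2) + 1 = -1
∂L/∂y = 2(y - t) = 2(-1 - 2) = -6
∂y/∂w = x = -2
∂L/∂w = -6 × -2 = 12

Claimed value: 13
Incorrect: The correct gradient is 12.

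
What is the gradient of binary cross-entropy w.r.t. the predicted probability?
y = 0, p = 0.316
∂L/∂p = 1.462

∂L/∂p = -y/p + (1-y)/(1-p) = 0 + 1/0.684 = 1.462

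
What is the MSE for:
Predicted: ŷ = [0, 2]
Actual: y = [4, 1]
MSE = 8.5

MSE = (1/2)((0-4)² + (2-1)²) = (1/2)(16 + 1) = 8.5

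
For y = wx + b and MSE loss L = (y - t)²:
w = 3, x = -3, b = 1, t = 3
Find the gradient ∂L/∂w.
∂L/∂w = 66

y = wx + b = (3)(-3) + 1 = -8
∂L/∂y = 2(y - t) = 2(-8 - 3) = -22
∂y/∂w = x = -3
∂L/∂w = ∂L/∂y · ∂y/∂w = -22 × -3 = 66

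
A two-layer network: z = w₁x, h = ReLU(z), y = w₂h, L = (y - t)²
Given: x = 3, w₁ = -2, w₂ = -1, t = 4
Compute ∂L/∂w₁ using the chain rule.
∂L/∂w₁ = 0

Forward pass:
z = w₁x = -2×3 = -6
h = ReLU(-6) = 0
y = w₂h = -1×0 = 0

Backward pass:
∂L/∂y = 2(y - t) = 2(0 - 4) = -8
∂y/∂h = w₂ = -1
∂h/∂z = 0 (ReLU derivative)
∂z/∂w₁ = x = 3

∂L/∂w₁ = -8 × -1 × 0 × 3 = 0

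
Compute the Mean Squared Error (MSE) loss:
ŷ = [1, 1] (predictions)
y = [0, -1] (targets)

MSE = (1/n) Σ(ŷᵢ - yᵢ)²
MSE = 2.5

MSE = (1/2)((1-0)² + (1--1)²) = (1/2)(1 + 4) = 2.5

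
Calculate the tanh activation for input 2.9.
0.994

tanh(2.9) = (e^(2.9) - e^(-2.9))/(e^(2.9) + e^(-2.9)) = 0.994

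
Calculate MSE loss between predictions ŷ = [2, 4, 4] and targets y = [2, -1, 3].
MSE = 8.667

MSE = (1/3)((2-2)² + (4--1)² + (4-3)²) = (1/3)(0 + 25 + 1) = 8.667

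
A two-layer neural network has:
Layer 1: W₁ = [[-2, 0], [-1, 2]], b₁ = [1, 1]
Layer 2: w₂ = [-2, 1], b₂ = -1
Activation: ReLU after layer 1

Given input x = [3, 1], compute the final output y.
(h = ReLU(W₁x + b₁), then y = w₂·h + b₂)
y = -1

Layer 1 pre-activation: z₁ = [-5, 0]
After ReLU: h = [0, 0]
Layer 2 output: y = -2×0 + 1×0 + -1 = -1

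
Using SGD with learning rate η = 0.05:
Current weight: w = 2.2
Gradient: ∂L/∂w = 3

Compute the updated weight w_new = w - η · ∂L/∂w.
w_new = 2.05

w_new = w - η·∂L/∂w = 2.2 - 0.05×(3) = 2.2 - (0.15) = 2.05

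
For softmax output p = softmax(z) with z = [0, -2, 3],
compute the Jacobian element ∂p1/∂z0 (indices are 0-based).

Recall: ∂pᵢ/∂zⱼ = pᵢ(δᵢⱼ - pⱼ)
∂p1/∂z0 = -0.0003005

p = softmax(z) = [0.04712, 0.006377, 0.9465]
p1 = 0.006377, p0 = 0.04712

∂p1/∂z0 = -p1 × p0 = -0.006377 × 0.04712 = -0.0003005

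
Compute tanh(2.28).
0.9793

tanh(2.28) = (e^(2.28) - e^(-2.28))/(e^(2.28) + e^(-2.28)) = 0.9793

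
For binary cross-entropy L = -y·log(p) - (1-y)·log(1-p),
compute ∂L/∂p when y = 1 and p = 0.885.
∂L/∂p = -1.13

∂L/∂p = -y/p + (1-y)/(1-p) = -1/0.885 + 0 = -1.13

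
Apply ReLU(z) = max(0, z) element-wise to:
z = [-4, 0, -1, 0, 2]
h = [0, 0, 0, 0, 2]

ReLU applied element-wise: max(0,-4)=0, max(0,0)=0, max(0,-1)=0, max(0,0)=0, max(0,2)=2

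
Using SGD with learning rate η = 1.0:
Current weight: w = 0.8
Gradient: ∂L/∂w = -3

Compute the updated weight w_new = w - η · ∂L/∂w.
w_new = 3.8

w_new = w - η·∂L/∂w = 0.8 - 1.0×(-3) = 0.8 - (-3) = 3.8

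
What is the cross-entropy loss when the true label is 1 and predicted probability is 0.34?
L = 1.079

L = -1·log(0.34) - 0·log(0.66) = -log(0.34) = 1.079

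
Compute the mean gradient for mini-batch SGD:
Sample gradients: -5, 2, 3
Average gradient = 0

Average = (1/3)(-5 + 2 + 3) = 0/3 = 0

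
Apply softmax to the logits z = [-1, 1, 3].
p = [0.0159, 0.1173, 0.8668]

exp(z) = [0.3679, 2.718, 20.09]
Sum = 23.17
p = [0.0159, 0.1173, 0.8668]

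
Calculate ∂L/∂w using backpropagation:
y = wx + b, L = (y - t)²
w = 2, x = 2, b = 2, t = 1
∂L/∂w = 20

y = wx + b = (2)(2) + 2 = 6
∂L/∂y = 2(y - t) = 2(6 - 1) = 10
∂y/∂w = x = 2
∂L/∂w = ∂L/∂y · ∂y/∂w = 10 × 2 = 20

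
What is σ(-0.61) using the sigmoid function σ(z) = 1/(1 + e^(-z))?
0.3521

sigmoid(-0.61) = 1/(1 + e^(0.61)) = 1/(1 + 1.84) = 0.3521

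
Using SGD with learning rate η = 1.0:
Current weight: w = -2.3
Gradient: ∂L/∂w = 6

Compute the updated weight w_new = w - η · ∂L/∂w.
w_new = -8.3

w_new = w - η·∂L/∂w = -2.3 - 1.0×(6) = -2.3 - (6) = -8.3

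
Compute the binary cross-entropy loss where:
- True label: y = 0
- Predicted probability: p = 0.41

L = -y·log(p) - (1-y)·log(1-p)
L = 0.5276

L = -0·log(0.41) - 1·log(0.59) = -log(0.59) = 0.5276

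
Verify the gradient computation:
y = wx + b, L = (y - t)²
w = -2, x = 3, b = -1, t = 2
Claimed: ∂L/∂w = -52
Incorrect

y = (-2)(3) + -1 = -7
∂L/∂y = 2(y - t) = 2(-7 - 2) = -18
∂y/∂w = x = 3
∂L/∂w = -18 × 3 = -54

Claimed value: -52
Incorrect: The correct gradient is -54.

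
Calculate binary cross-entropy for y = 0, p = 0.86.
L = 1.966

L = -0·log(0.86) - 1·log(0.14) = -log(0.14) = 1.966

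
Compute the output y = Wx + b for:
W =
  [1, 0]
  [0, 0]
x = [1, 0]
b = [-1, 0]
y = [0, 0]

Wx = [1×1 + 0×0, 0×1 + 0×0]
   = [1, 0]
y = Wx + b = [1 + -1, 0 + 0] = [0, 0]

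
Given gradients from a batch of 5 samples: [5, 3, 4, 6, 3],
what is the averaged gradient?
Average gradient = 4.2

Average = (1/5)(5 + 3 + 4 + 6 + 3) = 21/5 = 4.2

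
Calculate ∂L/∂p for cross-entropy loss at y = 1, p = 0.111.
∂L/∂p = -9.009

∂L/∂p = -y/p + (1-y)/(1-p) = -1/0.111 + 0 = -9.009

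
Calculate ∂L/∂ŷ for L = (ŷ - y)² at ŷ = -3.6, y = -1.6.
∂L/∂ŷ = -4.0

∂L/∂ŷ = 2(ŷ - y) = 2(-3.6 - -1.6) = 2(-2.0) = -4.0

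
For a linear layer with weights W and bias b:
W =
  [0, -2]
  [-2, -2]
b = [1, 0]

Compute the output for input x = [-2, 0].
y = [1, 4]

Wx = [0×-2 + -2×0, -2×-2 + -2×0]
   = [0, 4]
y = Wx + b = [0 + 1, 4 + 0] = [1, 4]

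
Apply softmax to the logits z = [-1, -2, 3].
p = [0.0179, 0.0066, 0.9756]

exp(z) = [0.3679, 0.1353, 20.09]
Sum = 20.59
p = [0.0179, 0.0066, 0.9756]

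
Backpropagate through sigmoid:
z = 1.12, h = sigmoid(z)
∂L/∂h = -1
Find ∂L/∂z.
∂L/∂z = -0.1855

σ(1.12) = 0.754
σ'(1.12) = σ(1.12)(1 - σ(1.12)) = 0.754 × 0.246 = 0.1855
∂L/∂z = ∂L/∂h · σ'(z) = -1 × 0.1855 = -0.1855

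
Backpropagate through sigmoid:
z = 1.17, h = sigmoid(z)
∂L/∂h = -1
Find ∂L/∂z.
∂L/∂z = -0.1808

σ(1.17) = 0.7631
σ'(1.17) = σ(1.17)(1 - σ(1.17)) = 0.7631 × 0.2369 = 0.1808
∂L/∂z = ∂L/∂h · σ'(z) = -1 × 0.1808 = -0.1808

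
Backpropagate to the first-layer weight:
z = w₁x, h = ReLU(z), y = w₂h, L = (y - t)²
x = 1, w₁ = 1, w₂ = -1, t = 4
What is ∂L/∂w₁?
∂L/∂w₁ = 10

Forward pass:
z = w₁x = 1×1 = 1
h = ReLU(1) = 1
y = w₂h = -1×1 = -1

Backward pass:
∂L/∂y = 2(y - t) = 2(-1 - 4) = -10
∂y/∂h = w₂ = -1
∂h/∂z = 1 (ReLU derivative)
∂z/∂w₁ = x = 1

∂L/∂w₁ = -10 × -1 × 1 × 1 = 10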